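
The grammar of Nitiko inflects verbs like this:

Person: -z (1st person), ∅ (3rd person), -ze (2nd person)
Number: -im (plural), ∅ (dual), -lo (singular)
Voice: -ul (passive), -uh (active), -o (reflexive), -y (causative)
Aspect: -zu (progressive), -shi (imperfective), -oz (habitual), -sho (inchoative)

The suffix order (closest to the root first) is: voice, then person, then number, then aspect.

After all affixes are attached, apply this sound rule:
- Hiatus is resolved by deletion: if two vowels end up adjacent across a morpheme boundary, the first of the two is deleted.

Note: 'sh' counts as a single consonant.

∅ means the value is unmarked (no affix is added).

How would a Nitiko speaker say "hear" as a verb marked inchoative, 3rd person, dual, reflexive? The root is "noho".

Attach voice reflexive -o → nohoo.
person = 3rd person: zero marking, form stays nohoo.
number = dual: zero marking, form stays nohoo.
Attach aspect inchoative -sho → nohoosho.
Apply vowel deletion: nohoosho → nohosho.

nohosho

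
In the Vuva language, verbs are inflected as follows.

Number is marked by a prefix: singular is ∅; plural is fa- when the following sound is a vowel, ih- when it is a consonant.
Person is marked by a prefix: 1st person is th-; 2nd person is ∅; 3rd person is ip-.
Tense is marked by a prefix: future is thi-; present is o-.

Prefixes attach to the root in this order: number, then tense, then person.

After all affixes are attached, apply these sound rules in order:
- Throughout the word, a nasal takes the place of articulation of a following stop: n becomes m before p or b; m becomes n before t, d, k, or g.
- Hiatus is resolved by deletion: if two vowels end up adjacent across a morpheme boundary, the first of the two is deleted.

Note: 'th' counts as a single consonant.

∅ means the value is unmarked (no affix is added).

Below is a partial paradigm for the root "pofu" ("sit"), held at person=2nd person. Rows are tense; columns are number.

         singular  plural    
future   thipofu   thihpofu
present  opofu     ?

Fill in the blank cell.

Attach number plural ih- (before consonant 'p') → ihpofu.
Attach tense present o- → oihpofu.
person = 2nd person: zero marking, form stays oihpofu.
Nasal assimilation: no change.
Apply vowel deletion: oihpofu → ihpofu.

ihpofu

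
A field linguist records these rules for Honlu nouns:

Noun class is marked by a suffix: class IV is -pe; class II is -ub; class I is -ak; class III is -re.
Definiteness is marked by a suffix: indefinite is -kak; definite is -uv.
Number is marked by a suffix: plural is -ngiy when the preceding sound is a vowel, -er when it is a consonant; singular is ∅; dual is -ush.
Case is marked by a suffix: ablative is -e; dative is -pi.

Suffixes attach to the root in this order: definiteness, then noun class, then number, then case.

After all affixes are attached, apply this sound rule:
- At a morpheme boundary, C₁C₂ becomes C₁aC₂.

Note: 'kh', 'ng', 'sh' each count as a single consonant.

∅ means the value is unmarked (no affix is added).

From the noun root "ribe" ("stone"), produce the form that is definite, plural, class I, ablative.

ribeuvakere

Attach definiteness definite -uv → ribeuv.
Attach noun class class I -ak → ribeuvak.
Attach number plural -er (after consonant 'k') → ribeuvaker.
Attach case ablative -e → ribeuvakere.
Epenthesis: no change.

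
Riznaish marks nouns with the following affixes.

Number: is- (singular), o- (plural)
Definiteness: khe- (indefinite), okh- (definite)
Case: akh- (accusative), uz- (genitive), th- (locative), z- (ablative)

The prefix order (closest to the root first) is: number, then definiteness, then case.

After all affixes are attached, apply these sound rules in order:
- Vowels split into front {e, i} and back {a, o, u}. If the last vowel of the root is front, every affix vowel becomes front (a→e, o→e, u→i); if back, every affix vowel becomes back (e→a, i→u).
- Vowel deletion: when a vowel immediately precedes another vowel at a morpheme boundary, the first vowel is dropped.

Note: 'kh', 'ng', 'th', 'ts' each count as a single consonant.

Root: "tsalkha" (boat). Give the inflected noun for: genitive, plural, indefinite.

uzkhotsalkha

Attach number plural o- → otsalkha.
Attach definiteness indefinite khe- → kheotsalkha.
Attach case genitive uz- → uzkheotsalkha.
Apply vowel harmony: uzkheotsalkha → uzkhaotsalkha.
Apply vowel deletion: uzkhaotsalkha → uzkhotsalkha.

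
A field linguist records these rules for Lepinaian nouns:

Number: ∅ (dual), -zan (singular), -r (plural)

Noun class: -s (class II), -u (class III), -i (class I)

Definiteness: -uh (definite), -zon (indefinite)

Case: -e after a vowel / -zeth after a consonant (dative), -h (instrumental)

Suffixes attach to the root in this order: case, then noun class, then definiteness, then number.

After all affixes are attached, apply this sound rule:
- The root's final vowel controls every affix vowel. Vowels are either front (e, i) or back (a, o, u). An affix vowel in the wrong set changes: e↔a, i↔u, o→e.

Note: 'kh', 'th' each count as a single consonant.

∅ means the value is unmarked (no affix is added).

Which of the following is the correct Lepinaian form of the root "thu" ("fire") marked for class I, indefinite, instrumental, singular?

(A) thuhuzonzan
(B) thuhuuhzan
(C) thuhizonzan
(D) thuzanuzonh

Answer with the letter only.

Attach case instrumental -h → thuh.
Attach noun class class I -i → thuhi.
Attach definiteness indefinite -zon → thuhizon.
Attach number singular -zan → thuhizonzan.
Apply vowel harmony: thuhizonzan → thuhuzonzan.
So the correct form is thuhuzonzan, option (A).
(D) thuzanuzonh is wrong: it has the affixes in the wrong order.
(C) thuhizonzan is wrong: it fails to apply the sound rule(s).
(B) thuhuuhzan is wrong: it uses definite instead of indefinite for definiteness.

A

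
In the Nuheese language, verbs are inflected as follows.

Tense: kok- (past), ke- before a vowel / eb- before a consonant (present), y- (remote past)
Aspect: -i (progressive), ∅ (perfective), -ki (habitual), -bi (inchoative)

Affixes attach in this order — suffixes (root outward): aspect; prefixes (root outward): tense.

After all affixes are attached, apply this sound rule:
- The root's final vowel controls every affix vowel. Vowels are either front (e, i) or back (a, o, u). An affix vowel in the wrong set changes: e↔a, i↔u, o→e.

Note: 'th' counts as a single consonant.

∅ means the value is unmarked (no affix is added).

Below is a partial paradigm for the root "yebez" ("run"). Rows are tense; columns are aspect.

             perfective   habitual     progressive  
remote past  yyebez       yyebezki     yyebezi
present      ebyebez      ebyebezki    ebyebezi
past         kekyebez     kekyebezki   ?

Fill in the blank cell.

kekyebezi

Attach tense past kok- → kokyebez.
Attach aspect progressive -i → kokyebezi.
Apply vowel harmony: kokyebezi → kekyebezi.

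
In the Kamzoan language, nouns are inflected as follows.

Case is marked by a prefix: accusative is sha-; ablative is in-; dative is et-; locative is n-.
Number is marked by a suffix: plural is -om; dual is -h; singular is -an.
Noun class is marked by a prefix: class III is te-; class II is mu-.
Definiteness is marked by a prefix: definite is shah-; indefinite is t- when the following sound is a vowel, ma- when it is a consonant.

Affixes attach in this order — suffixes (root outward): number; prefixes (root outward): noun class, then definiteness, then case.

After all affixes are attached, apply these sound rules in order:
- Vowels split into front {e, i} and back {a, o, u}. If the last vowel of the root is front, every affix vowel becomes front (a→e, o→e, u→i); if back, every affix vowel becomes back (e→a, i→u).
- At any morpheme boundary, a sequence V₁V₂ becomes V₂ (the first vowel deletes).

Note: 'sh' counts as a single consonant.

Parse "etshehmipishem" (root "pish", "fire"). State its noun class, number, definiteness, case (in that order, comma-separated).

class II, plural, definite, dative

Segment: et-shah-mu-pish-om.
noun class: mu- → class II.
number: -om → plural.
definiteness: shah- → definite.
case: et- → dative.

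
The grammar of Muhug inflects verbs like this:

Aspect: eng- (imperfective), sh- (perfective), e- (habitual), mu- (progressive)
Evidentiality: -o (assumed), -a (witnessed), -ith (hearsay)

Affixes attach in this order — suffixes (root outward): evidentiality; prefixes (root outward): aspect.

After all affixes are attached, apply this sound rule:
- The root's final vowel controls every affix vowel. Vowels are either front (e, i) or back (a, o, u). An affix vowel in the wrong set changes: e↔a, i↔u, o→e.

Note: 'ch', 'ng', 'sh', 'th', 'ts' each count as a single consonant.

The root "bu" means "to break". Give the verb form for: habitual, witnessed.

Attach aspect habitual e- → ebu.
Attach evidentiality witnessed -a → ebua.
Apply vowel harmony: ebua → abua.

abua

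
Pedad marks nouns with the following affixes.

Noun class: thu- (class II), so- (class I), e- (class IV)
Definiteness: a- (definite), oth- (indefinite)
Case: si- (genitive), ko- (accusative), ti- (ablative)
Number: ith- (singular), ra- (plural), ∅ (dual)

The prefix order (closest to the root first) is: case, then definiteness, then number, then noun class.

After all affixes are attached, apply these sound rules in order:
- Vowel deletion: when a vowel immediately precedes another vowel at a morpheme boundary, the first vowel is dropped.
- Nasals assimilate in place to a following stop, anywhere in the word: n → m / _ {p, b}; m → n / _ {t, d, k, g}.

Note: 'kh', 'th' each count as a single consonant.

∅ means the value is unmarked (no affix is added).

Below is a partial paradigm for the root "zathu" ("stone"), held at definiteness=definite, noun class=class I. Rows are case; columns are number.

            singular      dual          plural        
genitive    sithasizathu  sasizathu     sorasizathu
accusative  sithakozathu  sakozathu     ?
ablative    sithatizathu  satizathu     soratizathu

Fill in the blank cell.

Attach case accusative ko- → kozathu.
Attach definiteness definite a- → akozathu.
Attach number plural ra- → raakozathu.
Attach noun class class I so- → soraakozathu.
Apply vowel deletion: soraakozathu → sorakozathu.
Nasal assimilation: no change.

sorakozathu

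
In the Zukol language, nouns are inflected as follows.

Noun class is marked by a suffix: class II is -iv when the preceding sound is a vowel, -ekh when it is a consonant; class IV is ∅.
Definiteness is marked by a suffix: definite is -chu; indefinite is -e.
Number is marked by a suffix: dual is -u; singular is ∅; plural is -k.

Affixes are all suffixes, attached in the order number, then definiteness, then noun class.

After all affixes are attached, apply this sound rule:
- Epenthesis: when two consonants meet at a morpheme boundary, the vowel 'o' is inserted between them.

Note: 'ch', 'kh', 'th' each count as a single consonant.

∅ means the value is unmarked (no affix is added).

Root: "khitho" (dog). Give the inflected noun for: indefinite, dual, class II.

khithoueiv

Attach number dual -u → khithou.
Attach definiteness indefinite -e → khithoue.
Attach noun class class II -iv (after vowel 'e') → khithoueiv.
Epenthesis: no change.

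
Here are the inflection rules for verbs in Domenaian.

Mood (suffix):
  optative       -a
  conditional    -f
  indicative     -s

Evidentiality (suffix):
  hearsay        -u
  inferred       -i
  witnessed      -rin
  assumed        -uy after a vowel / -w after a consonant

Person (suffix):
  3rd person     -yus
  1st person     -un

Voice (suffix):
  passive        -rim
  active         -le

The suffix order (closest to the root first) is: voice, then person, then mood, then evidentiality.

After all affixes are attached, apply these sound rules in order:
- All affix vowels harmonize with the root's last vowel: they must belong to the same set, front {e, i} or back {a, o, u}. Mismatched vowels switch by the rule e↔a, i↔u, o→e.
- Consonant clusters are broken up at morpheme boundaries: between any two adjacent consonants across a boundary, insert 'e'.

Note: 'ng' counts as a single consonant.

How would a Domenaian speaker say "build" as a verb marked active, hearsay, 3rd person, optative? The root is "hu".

Attach voice active -le → hule.
Attach person 3rd person -yus → huleyus.
Attach mood optative -a → huleyusa.
Attach evidentiality hearsay -u → huleyusau.
Apply vowel harmony: huleyusau → hulayusau.
Epenthesis: no change.

hulayusau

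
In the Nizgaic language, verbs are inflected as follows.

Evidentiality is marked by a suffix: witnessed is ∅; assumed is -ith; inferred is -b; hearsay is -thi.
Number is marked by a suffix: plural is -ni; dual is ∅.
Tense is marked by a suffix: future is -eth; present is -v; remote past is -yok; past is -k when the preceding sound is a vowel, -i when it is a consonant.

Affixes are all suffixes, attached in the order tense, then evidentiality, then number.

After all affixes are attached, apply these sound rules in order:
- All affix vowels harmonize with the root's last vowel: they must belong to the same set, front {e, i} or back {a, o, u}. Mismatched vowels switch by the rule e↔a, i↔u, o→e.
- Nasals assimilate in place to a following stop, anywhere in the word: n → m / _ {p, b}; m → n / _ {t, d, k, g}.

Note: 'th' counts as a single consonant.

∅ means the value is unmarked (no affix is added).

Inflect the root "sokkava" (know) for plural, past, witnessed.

Attach tense past -k (after vowel 'a') → sokkavak.
evidentiality = witnessed: zero marking, form stays sokkavak.
Attach number plural -ni → sokkavakni.
Apply vowel harmony: sokkavakni → sokkavaknu.
Nasal assimilation: no change.

sokkavaknu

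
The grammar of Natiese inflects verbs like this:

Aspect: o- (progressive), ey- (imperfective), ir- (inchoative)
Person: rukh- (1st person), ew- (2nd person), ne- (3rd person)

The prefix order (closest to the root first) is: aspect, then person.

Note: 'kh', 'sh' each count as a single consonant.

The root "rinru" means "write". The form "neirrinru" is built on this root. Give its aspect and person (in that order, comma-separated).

inchoative, 3rd person

Segment: ne-ir-rinru.
aspect: ir- → inchoative.
person: ne- → 3rd person.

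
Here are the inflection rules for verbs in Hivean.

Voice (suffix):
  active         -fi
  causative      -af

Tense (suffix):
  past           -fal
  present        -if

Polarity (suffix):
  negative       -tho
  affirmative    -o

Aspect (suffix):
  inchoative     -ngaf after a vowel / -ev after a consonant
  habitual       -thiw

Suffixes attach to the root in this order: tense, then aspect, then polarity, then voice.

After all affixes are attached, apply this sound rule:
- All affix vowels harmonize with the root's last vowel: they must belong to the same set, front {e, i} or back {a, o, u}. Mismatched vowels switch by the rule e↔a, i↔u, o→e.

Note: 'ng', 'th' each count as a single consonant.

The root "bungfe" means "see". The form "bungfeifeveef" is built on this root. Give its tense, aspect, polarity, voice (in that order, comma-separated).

Segment: bungfe-if-ev-o-af.
tense: -if → present.
aspect: -ngaf/ev → inchoative.
polarity: -o → affirmative.
voice: -af → causative.

present, inchoative, affirmative, causative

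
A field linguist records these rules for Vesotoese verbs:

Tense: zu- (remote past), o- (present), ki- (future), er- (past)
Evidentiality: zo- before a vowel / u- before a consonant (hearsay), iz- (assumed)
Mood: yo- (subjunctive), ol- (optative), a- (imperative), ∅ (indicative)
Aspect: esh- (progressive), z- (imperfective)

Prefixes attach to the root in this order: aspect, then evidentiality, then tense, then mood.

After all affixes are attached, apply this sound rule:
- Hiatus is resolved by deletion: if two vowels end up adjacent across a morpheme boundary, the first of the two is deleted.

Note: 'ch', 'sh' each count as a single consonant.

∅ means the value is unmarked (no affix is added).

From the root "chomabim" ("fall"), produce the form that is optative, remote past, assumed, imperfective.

Attach aspect imperfective z- → zchomabim.
Attach evidentiality assumed iz- → izzchomabim.
Attach tense remote past zu- → zuizzchomabim.
Attach mood optative ol- → olzuizzchomabim.
Apply vowel deletion: olzuizzchomabim → olzizzchomabim.

olzizzchomabim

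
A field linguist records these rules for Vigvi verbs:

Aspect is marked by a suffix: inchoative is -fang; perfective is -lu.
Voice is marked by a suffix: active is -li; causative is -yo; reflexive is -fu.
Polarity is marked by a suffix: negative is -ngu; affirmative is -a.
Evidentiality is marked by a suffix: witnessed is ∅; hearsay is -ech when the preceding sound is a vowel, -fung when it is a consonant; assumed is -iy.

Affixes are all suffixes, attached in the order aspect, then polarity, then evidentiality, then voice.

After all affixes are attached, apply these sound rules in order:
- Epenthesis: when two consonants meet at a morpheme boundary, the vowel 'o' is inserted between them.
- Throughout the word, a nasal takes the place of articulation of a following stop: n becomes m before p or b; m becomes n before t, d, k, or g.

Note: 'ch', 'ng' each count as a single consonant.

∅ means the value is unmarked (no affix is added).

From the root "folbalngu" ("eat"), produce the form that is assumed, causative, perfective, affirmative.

folbalnguluaiyoyo

Attach aspect perfective -lu → folbalngulu.
Attach polarity affirmative -a → folbalngulua.
Attach evidentiality assumed -iy → folbalnguluaiy.
Attach voice causative -yo → folbalnguluaiyyo.
Apply epenthesis: folbalnguluaiyyo → folbalnguluaiyoyo.
Nasal assimilation: no change.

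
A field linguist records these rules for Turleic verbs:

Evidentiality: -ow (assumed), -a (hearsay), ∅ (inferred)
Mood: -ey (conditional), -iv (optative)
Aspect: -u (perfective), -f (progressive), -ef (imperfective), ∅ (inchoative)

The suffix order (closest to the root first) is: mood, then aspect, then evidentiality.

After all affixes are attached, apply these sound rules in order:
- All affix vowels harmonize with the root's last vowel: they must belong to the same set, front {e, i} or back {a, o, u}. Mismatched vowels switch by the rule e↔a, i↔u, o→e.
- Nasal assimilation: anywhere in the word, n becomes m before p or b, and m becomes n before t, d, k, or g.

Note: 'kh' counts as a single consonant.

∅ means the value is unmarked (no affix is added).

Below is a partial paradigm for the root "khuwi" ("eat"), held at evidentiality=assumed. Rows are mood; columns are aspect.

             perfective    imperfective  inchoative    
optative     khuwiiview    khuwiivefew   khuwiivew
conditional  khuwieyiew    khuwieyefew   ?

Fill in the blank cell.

khuwieyew

Attach mood conditional -ey → khuwiey.
aspect = inchoative: zero marking, form stays khuwiey.
Attach evidentiality assumed -ow → khuwieyow.
Apply vowel harmony: khuwieyow → khuwieyew.
Nasal assimilation: no change.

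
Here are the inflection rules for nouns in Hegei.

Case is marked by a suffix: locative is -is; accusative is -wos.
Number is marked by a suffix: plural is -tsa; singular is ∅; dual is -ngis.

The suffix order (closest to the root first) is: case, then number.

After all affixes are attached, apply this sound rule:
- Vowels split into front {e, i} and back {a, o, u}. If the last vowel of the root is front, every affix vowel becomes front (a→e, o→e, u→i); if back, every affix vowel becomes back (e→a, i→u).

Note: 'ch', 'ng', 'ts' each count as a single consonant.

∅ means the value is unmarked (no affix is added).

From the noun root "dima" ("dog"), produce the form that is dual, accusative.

dimawosngus

Attach case accusative -wos → dimawos.
Attach number dual -ngis → dimawosngis.
Apply vowel harmony: dimawosngis → dimawosngus.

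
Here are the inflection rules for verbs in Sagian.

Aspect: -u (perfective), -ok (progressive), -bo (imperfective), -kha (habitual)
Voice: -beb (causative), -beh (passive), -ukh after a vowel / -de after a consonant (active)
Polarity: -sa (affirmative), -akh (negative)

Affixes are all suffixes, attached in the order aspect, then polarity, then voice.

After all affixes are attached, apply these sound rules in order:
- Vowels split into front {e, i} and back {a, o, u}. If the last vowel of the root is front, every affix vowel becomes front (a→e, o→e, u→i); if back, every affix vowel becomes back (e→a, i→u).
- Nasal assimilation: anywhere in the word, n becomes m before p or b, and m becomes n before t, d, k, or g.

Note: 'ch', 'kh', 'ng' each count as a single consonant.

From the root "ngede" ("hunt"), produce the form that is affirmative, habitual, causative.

ngedekhesebeb

Attach aspect habitual -kha → ngedekha.
Attach polarity affirmative -sa → ngedekhasa.
Attach voice causative -beb → ngedekhasabeb.
Apply vowel harmony: ngedekhasabeb → ngedekhesebeb.
Nasal assimilation: no change.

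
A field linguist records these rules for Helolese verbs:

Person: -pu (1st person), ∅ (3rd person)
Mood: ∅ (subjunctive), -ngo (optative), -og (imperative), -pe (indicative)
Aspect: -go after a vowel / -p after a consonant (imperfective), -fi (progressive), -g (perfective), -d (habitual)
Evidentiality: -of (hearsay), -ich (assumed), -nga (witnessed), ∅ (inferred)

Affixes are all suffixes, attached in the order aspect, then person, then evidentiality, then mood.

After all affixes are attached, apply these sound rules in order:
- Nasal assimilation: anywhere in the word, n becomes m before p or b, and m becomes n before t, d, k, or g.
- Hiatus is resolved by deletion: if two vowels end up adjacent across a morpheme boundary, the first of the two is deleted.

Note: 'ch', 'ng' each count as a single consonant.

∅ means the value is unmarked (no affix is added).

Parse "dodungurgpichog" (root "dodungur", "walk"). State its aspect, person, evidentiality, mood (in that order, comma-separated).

perfective, 1st person, assumed, imperative

Segment: dodungur-g-pu-ich-og.
aspect: -g → perfective.
person: -pu → 1st person.
evidentiality: -ich → assumed.
mood: -og → imperative.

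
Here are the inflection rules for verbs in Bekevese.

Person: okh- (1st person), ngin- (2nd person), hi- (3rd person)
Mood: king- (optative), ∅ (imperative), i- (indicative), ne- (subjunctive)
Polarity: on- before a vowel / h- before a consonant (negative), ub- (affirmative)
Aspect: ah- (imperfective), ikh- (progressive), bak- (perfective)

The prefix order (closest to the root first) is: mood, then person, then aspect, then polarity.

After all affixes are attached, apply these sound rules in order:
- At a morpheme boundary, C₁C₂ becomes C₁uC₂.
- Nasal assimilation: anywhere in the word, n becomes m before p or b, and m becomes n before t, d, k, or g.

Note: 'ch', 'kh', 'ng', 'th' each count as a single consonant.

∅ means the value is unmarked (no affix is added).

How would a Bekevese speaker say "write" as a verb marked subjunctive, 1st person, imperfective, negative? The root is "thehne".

onahokhunethehne

Attach mood subjunctive ne- → nethehne.
Attach person 1st person okh- → okhnethehne.
Attach aspect imperfective ah- → ahokhnethehne.
Attach polarity negative on- (before vowel 'a') → onahokhnethehne.
Apply epenthesis: onahokhnethehne → onahokhunethehne.
Nasal assimilation: no change.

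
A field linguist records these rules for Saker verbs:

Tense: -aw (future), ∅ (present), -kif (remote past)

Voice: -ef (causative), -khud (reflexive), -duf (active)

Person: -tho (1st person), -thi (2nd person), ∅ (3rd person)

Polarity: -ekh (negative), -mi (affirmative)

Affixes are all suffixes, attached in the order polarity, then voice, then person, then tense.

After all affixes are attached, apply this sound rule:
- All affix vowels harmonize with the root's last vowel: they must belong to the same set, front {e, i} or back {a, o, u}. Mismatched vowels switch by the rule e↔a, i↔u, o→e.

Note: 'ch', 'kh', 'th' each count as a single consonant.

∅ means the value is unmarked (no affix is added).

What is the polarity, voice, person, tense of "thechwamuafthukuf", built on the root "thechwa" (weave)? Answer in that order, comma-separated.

Segment: thechwa-mi-ef-thi-kif.
polarity: -mi → affirmative.
voice: -ef → causative.
person: -thi → 2nd person.
tense: -kif → remote past.

affirmative, causative, 2nd person, remote past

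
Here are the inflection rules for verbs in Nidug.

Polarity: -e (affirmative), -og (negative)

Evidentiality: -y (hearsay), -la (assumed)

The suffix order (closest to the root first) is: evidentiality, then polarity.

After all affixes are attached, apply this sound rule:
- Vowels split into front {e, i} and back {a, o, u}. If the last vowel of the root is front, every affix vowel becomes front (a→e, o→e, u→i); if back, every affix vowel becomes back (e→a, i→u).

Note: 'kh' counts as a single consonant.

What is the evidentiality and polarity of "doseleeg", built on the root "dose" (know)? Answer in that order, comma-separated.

assumed, negative

Segment: dose-la-og.
evidentiality: -la → assumed.
polarity: -og → negative.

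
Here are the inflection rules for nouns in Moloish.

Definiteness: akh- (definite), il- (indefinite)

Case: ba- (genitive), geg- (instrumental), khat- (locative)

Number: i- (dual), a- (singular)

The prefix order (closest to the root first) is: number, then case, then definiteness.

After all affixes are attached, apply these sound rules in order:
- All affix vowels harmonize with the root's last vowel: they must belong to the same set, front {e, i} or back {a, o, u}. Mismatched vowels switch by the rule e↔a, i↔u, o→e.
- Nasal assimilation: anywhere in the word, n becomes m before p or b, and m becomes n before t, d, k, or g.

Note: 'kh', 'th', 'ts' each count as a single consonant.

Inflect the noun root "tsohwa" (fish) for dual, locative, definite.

Attach number dual i- → itsohwa.
Attach case locative khat- → khatitsohwa.
Attach definiteness definite akh- → akhkhatitsohwa.
Apply vowel harmony: akhkhatitsohwa → akhkhatutsohwa.
Nasal assimilation: no change.

akhkhatutsohwa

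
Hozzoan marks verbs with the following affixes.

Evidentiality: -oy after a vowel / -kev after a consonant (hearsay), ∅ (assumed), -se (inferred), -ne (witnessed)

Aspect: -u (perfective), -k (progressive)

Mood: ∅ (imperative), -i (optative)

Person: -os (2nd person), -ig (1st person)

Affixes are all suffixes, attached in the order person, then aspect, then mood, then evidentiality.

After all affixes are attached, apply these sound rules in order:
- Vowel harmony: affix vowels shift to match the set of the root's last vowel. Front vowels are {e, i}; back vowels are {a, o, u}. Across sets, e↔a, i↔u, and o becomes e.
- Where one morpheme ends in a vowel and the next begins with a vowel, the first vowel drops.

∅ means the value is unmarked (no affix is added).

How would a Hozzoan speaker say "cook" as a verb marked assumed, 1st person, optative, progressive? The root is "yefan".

Attach person 1st person -ig → yefanig.
Attach aspect progressive -k → yefanigk.
Attach mood optative -i → yefanigki.
evidentiality = assumed: zero marking, form stays yefanigki.
Apply vowel harmony: yefanigki → yefanugku.
Vowel deletion: no change.

yefanugku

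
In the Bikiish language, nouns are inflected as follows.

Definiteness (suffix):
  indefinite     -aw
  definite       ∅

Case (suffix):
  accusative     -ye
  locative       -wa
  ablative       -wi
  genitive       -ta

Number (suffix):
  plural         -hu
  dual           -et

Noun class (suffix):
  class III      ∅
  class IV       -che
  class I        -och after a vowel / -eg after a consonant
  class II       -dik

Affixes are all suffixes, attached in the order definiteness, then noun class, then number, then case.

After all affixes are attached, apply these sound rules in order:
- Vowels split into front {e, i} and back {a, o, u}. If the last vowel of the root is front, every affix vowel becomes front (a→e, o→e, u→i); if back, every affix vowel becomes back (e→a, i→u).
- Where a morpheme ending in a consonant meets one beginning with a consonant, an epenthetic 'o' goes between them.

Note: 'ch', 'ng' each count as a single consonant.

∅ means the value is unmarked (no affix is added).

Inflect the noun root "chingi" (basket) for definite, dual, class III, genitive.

definiteness = definite: zero marking, form stays chingi.
noun class = class III: zero marking, form stays chingi.
Attach number dual -et → chingiet.
Attach case genitive -ta → chingietta.
Apply vowel harmony: chingietta → chingiette.
Apply epenthesis: chingiette → chingietote.

chingietote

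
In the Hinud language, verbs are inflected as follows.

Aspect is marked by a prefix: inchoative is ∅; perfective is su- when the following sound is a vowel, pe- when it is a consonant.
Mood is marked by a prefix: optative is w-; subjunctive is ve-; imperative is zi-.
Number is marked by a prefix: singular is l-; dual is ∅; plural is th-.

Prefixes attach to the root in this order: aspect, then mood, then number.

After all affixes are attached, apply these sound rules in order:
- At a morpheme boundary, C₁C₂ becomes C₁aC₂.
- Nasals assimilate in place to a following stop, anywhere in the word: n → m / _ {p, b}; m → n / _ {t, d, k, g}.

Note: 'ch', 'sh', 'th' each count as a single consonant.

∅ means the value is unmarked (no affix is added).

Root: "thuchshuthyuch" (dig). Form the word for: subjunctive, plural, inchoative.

thavethuchshuthyuch

aspect = inchoative: zero marking, form stays thuchshuthyuch.
Attach mood subjunctive ve- → vethuchshuthyuch.
Attach number plural th- → thvethuchshuthyuch.
Apply epenthesis: thvethuchshuthyuch → thavethuchshuthyuch.
Nasal assimilation: no change.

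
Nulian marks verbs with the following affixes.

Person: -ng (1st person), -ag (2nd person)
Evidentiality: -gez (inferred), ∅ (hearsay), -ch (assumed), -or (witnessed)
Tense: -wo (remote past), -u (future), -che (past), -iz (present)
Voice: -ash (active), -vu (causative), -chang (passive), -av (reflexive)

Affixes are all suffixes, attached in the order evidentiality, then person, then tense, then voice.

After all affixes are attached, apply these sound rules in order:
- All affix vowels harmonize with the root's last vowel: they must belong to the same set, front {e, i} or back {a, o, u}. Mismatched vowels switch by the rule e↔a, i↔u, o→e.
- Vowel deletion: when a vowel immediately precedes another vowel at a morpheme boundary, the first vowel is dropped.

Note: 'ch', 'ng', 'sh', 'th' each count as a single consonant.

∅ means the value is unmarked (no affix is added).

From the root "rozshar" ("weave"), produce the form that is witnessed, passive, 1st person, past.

rozsharorngchachang

Attach evidentiality witnessed -or → rozsharor.
Attach person 1st person -ng → rozsharorng.
Attach tense past -che → rozsharorngche.
Attach voice passive -chang → rozsharorngchechang.
Apply vowel harmony: rozsharorngchechang → rozsharorngchachang.
Vowel deletion: no change.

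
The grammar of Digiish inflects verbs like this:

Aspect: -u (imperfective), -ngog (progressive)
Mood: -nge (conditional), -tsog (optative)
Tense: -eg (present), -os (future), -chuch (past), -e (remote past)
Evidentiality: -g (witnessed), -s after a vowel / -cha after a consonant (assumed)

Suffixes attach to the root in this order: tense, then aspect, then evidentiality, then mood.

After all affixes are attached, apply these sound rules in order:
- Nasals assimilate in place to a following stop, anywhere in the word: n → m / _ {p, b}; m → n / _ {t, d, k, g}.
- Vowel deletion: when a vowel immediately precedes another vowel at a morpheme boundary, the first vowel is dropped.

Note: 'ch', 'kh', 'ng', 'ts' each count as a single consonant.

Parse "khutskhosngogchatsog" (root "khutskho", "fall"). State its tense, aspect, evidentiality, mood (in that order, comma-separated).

Segment: khutskho-os-ngog-cha-tsog.
tense: -os → future.
aspect: -ngog → progressive.
evidentiality: -s/cha → assumed.
mood: -tsog → optative.

future, progressive, assumed, optative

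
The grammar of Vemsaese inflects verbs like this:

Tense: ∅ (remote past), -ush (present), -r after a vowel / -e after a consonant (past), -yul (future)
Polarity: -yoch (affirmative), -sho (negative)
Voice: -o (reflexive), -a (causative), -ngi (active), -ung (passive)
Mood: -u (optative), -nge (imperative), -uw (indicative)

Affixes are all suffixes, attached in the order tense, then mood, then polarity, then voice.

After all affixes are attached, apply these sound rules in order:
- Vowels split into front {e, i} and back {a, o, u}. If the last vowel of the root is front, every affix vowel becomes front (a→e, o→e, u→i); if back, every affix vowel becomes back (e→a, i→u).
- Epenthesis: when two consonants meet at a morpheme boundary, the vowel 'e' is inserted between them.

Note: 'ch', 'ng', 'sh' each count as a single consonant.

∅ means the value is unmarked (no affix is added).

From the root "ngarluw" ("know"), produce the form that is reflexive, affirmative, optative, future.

ngarluweyuluyocho

Attach tense future -yul → ngarluwyul.
Attach mood optative -u → ngarluwyulu.
Attach polarity affirmative -yoch → ngarluwyuluyoch.
Attach voice reflexive -o → ngarluwyuluyocho.
Vowel harmony: no change.
Apply epenthesis: ngarluwyuluyocho → ngarluweyuluyocho.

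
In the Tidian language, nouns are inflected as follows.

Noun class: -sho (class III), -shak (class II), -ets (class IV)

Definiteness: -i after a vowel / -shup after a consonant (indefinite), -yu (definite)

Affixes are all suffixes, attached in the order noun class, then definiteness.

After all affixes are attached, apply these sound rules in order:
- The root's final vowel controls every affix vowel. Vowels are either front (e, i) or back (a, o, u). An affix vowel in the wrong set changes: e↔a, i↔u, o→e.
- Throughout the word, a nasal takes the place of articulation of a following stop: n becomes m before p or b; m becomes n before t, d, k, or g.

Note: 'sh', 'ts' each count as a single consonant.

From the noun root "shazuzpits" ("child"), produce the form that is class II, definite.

Attach noun class class II -shak → shazuzpitsshak.
Attach definiteness definite -yu → shazuzpitsshakyu.
Apply vowel harmony: shazuzpitsshakyu → shazuzpitsshekyi.
Nasal assimilation: no change.

shazuzpitsshekyi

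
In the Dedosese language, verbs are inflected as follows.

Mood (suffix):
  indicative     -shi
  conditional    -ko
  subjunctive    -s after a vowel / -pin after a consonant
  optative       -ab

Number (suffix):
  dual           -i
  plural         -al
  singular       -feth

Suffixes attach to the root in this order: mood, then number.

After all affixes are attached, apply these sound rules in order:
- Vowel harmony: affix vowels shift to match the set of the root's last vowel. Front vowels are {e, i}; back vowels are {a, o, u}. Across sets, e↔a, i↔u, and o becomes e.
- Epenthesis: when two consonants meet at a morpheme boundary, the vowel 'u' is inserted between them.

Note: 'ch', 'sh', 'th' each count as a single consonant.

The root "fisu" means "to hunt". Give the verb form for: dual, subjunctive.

fisusu

Attach mood subjunctive -s (after vowel 'u') → fisus.
Attach number dual -i → fisusi.
Apply vowel harmony: fisusi → fisusu.
Epenthesis: no change.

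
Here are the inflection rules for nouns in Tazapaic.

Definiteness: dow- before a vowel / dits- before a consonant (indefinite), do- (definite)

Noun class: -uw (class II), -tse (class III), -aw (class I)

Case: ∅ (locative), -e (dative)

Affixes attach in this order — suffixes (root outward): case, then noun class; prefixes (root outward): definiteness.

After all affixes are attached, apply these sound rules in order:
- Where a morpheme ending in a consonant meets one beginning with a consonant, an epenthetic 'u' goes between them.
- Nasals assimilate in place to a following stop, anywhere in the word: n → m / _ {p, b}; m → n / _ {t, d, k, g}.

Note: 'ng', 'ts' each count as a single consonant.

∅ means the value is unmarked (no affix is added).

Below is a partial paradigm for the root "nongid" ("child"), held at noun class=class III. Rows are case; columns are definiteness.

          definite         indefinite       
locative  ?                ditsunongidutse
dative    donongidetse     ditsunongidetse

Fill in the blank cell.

donongidutse

Attach definiteness definite do- → donongid.
case = locative: zero marking, form stays donongid.
Attach noun class class III -tse → donongidtse.
Apply epenthesis: donongidtse → donongidutse.
Nasal assimilation: no change.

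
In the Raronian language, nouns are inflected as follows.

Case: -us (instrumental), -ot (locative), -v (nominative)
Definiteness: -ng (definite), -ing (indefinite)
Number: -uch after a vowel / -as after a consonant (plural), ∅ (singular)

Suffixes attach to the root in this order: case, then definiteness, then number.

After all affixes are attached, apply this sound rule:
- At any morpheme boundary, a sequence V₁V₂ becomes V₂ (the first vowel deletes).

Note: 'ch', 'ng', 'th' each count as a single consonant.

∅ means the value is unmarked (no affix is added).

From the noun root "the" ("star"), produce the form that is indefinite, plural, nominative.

thevingas

Attach case nominative -v → thev.
Attach definiteness indefinite -ing → theving.
Attach number plural -as (after consonant 'ng') → thevingas.
Vowel deletion: no change.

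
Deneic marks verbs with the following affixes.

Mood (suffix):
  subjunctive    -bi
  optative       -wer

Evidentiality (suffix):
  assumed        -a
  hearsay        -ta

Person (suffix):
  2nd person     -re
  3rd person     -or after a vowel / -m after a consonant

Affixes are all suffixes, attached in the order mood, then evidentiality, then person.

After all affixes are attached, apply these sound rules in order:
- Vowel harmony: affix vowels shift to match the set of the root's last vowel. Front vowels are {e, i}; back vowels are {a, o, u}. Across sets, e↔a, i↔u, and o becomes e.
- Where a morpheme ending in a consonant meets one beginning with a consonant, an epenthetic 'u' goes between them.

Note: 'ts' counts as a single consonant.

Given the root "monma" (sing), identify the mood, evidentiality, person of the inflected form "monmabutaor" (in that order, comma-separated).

subjunctive, hearsay, 3rd person

Segment: monma-bi-ta-or.
mood: -bi → subjunctive.
evidentiality: -ta → hearsay.
person: -or/m → 3rd person.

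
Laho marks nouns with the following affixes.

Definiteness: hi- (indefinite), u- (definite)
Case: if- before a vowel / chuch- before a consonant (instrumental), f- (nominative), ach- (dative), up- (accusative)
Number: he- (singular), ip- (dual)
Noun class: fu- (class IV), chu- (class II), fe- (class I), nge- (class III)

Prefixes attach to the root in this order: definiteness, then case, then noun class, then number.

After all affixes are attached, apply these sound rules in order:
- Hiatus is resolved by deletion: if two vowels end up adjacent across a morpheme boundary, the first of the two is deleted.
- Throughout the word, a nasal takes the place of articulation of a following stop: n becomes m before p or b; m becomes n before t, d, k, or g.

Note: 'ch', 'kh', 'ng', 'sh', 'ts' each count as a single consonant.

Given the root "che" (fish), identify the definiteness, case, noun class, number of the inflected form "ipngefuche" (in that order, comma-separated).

Segment: ip-nge-f-u-che.
definiteness: u- → definite.
case: f- → nominative.
noun class: nge- → class III.
number: ip- → dual.

definite, nominative, class III, dual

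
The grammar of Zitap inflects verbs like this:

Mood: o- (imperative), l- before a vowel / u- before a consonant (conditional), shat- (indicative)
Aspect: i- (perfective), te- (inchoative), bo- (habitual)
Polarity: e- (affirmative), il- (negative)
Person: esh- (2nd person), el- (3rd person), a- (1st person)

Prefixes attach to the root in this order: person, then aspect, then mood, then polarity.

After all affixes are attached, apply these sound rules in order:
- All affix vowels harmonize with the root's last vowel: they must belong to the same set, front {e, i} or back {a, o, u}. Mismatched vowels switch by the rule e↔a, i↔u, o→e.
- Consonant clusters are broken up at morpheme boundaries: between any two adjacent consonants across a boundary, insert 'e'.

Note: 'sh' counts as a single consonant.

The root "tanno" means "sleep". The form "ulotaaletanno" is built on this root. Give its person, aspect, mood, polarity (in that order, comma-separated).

Segment: il-o-te-el-tanno.
person: el- → 3rd person.
aspect: te- → inchoative.
mood: o- → imperative.
polarity: il- → negative.

3rd person, inchoative, imperative, negative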